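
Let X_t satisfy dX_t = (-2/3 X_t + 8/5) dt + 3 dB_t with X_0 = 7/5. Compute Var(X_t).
Var(X_t) = 27/4 - 27*exp(-4*t/3)/4

The variance V(t) = Var(X_t) satisfies V'(t) = 2 a V(t) + c^2 with V(0) = 0 (drift coefficient is linear in X, diffusion is constant). With a = -2/3, c = 3, the solution is
  V(t) = (c^2 / (2 a)) * (exp(2 a t) - 1)
       = (3^2 / (2*(-2/3))) * (exp((-4/3) t) - 1)
       = 27/4 - 27*exp(-4*t/3)/4.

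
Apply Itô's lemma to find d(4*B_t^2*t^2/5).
d(4*B_t^2*t^2/5) = (4*t*(2*B_t^2 + t)/5) dt + (8*B_t*t^2/5) dB_t

Itô's formula for f(t, x): d f(t, B_t) = (f_t + (1/2) f_xx) dt + f_x dB_t. Compute partials of f(t, x) = 4*t^2*x^2/5:
  f_t(t,x)  = 8*t*x^2/5
  f_x(t,x)  = 8*t^2*x/5
  f_xx(t,x) = 8*t^2/5
Assemble drift = f_t + (1/2) f_xx = 4*t*(t + 2*x^2)/5 and diffusion = f_x = 8*t^2*x/5. Substituting x = B_t:
  d(4*B_t^2*t^2/5) = (4*t*(2*B_t^2 + t)/5) dt + (8*B_t*t^2/5) dB_t.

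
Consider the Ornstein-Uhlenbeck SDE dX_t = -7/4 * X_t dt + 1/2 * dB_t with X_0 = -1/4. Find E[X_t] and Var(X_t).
E[X_t] = -exp(-7*t/4)/4; Var(X_t) = 1/14 - exp(-7*t/2)/14

The OU SDE dX = -theta X dt + sigma dB admits the integrating factor exp(theta t): d(exp(theta t) X_t) = sigma exp(theta t) dB_t. Integrating from 0 to t:
  X_t = x_0 * exp(-theta t) + sigma * int_0^t exp(-theta (t-s)) dB_s.
The Itô integral has mean 0 and (by the Itô isometry) variance sigma^2 * int_0^t exp(-2 theta (t - s)) ds = sigma^2 * (1 - exp(-2 theta t)) / (2 theta).
With theta = 7/4, sigma = 1/2, x_0 = -1/4:
  E[X_t] = -1/4 * exp(-7/4 t) = -exp(-7*t/4)/4
  Var(X_t) = (1/2)^2 * (1 - exp(-2*7/4 t)) / (2 * 7/4) = 1/14 - exp(-7*t/2)/14.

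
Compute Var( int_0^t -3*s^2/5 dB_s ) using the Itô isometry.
Var = 9*t^5/125

The Itô integral of a deterministic integrand f(s) has mean 0 because each increment f(s) * (B_{s+ds} - B_s) has mean 0. By the Itô isometry:
  Var( int_0^t f(s) dB_s ) = E[ (int_0^t f(s) dB_s)^2 ] = int_0^t f(s)^2 ds.
Here f(s) = -3*s^2/5, so f(s)^2 = 9*s^4/25. Integrate:
  int_0^t (9*s^4/25) ds = 9*t^5/125.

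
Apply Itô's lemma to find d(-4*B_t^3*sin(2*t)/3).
d(-4*B_t^3*sin(2*t)/3) = (-4*B_t*(2*B_t^2*cos(2*t)/3 + sin(2*t))) dt + (-4*B_t^2*sin(2*t)) dB_t

Itô's formula for f(t, x): d f(t, B_t) = (f_t + (1/2) f_xx) dt + f_x dB_t. Compute partials of f(t, x) = -4*x^3*sin(2*t)/3:
  f_t(t,x)  = -8*x^3*cos(2*t)/3
  f_x(t,x)  = -4*x^2*sin(2*t)
  f_xx(t,x) = -8*x*sin(2*t)
Assemble drift = f_t + (1/2) f_xx = -4*x*(2*x^2*cos(2*t)/3 + sin(2*t)) and diffusion = f_x = -4*x^2*sin(2*t). Substituting x = B_t:
  d(-4*B_t^3*sin(2*t)/3) = (-4*B_t*(2*B_t^2*cos(2*t)/3 + sin(2*t))) dt + (-4*B_t^2*sin(2*t)) dB_t.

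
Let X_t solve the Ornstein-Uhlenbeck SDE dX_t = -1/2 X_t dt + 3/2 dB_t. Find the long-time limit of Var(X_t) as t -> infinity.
lim Var(X_t) = 9/4

The OU SDE dX = -theta X dt + sigma dB admits the integrating factor exp(theta t): d(exp(theta t) X_t) = sigma exp(theta t) dB_t. Integrating from 0 to t gives X_t = x_0 * exp(-theta t) + sigma * int_0^t exp(-theta (t-s)) dB_s for any initial x_0. The Itô integral has variance (by the Itô isometry) sigma^2 * int_0^t exp(-2 theta (t - s)) ds = sigma^2 * (1 - exp(-2 theta t)) / (2 theta), independent of x_0.
With theta = 1/2, sigma = 3/2:
  Var(X_t) = (3/2)^2 * (1 - exp(-2*1/2 t)) / (2 * 1/2) = 9/4 - 9*exp(-t)/4.
As t -> infinity, exp(-2*1/2 t) -> 0, so the stationary variance is sigma^2 / (2 theta) = 9/4.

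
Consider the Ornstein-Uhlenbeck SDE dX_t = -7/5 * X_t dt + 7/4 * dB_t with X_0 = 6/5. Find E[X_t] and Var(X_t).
E[X_t] = 6*exp(-7*t/5)/5; Var(X_t) = 35/32 - 35*exp(-14*t/5)/32

The OU SDE dX = -theta X dt + sigma dB admits the integrating factor exp(theta t): d(exp(theta t) X_t) = sigma exp(theta t) dB_t. Integrating from 0 to t:
  X_t = x_0 * exp(-theta t) + sigma * int_0^t exp(-theta (t-s)) dB_s.
The Itô integral has mean 0 and (by the Itô isometry) variance sigma^2 * int_0^t exp(-2 theta (t - s)) ds = sigma^2 * (1 - exp(-2 theta t)) / (2 theta).
With theta = 7/5, sigma = 7/4, x_0 = 6/5:
  E[X_t] = 6/5 * exp(-7/5 t) = 6*exp(-7*t/5)/5
  Var(X_t) = (7/4)^2 * (1 - exp(-2*7/5 t)) / (2 * 7/5) = 35/32 - 35*exp(-14*t/5)/32.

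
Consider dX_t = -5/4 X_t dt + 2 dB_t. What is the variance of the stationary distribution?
lim Var(X_t) = 8/5

The OU SDE dX = -theta X dt + sigma dB admits the integrating factor exp(theta t): d(exp(theta t) X_t) = sigma exp(theta t) dB_t. Integrating from 0 to t gives X_t = x_0 * exp(-theta t) + sigma * int_0^t exp(-theta (t-s)) dB_s for any initial x_0. The Itô integral has variance (by the Itô isometry) sigma^2 * int_0^t exp(-2 theta (t - s)) ds = sigma^2 * (1 - exp(-2 theta t)) / (2 theta), independent of x_0.
With theta = 5/4, sigma = 2:
  Var(X_t) = (2)^2 * (1 - exp(-2*5/4 t)) / (2 * 5/4) = 8/5 - 8*exp(-5*t/2)/5.
As t -> infinity, exp(-2*5/4 t) -> 0, so the stationary variance is sigma^2 / (2 theta) = 8/5.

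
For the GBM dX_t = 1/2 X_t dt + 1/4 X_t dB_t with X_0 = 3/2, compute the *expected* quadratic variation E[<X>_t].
E[<X>_t] = 9*exp(17*t/16)/68 - 9/68

<X>_t = int_0^t ((1/4) * X_s)^2 ds. Taking expectation inside the integral: E[<X>_t] = (1/4)^2 * int_0^t E[X_s^2] ds. For GBM, E[X_s^2] = x_0^2 * exp((2 mu + sigma^2) s). Integrating:
  E[<X>_t] = (1/4)^2 * (3/2)^2 * (exp((2*(1/2) + (1/4)^2) t) - 1) / (2*(1/2) + (1/4)^2)
           = (1/4)^2 * (3/2)^2 * (exp((17/16) t) - 1) / (17/16) = 9*exp(17*t/16)/68 - 9/68.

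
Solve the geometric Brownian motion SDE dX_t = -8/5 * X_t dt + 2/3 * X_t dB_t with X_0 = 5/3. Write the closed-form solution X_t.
X_t = 5/3 * exp((-82/45) * t + (2/3) * B_t)

For GBM dX = mu X dt + sigma X dB with X_0 = x_0, apply Itô to Y = log X: dY = (mu - sigma^2/2) dt + sigma dB, so Y_t = log(x_0) + (mu - sigma^2/2) t + sigma B_t and hence X_t = x_0 * exp((mu - sigma^2/2) t + sigma B_t).
With mu = -8/5, sigma = 2/3, x_0 = 5/3, this gives:
  X_t = 5/3 * exp((-82/45) * t + (2/3) * B_t).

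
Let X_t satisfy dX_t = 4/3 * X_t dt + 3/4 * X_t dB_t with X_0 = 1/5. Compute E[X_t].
E[X_t] = exp(4*t/3)/5

For GBM dX = mu X dt + sigma X dB with X_0 = x_0, apply Itô to Y = log X: dY = (mu - sigma^2/2) dt + sigma dB, so Y_t = log(x_0) + (mu - sigma^2/2) t + sigma B_t and hence X_t = x_0 * exp((mu - sigma^2/2) t + sigma B_t).
With mu = 4/3, sigma = 3/4, x_0 = 1/5, this gives:
  X_t = 1/5 * exp((101/96) * t + (3/4) * B_t).
Since sigma*B_t ~ Normal(0, sigma^2 t), E[exp(sigma*B_t)] = exp(sigma^2 t / 2); so E[X_t] = x_0 * exp((mu - sigma^2/2) t) * exp(sigma^2 t / 2) = x_0 * exp(mu t) = exp(4*t/3)/5.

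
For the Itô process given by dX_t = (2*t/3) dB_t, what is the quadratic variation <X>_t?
<X>_t = 4*t^3/27

For an Itô process dX_t = a(t) dt + b(t) dB_t, the quadratic variation is <X>_t = int_0^t b(s)^2 ds (the drift term does not contribute). Here b(s) = 2*s/3, so
  b(s)^2 = 4*s^2/9.
Integrating from 0 to t:
  <X>_t = int_0^t (4*s^2/9) ds = 4*t^3/27.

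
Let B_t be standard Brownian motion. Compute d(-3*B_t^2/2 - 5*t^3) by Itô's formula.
d(-3*B_t^2/2 - 5*t^3) = (-15*t^2 - 3/2) dt + (-3*B_t) dB_t

Itô's formula for f(t, x): d f(t, B_t) = (f_t + (1/2) f_xx) dt + f_x dB_t. Compute partials of f(t, x) = -5*t^3 - 3*x^2/2:
  f_t(t,x)  = -15*t^2
  f_x(t,x)  = -3*x
  f_xx(t,x) = -3
Assemble drift = f_t + (1/2) f_xx = -15*t^2 - 3/2 and diffusion = f_x = -3*x. Substituting x = B_t:
  d(-3*B_t^2/2 - 5*t^3) = (-15*t^2 - 3/2) dt + (-3*B_t) dB_t.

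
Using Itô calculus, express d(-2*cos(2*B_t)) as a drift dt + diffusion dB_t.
d(-2*cos(2*B_t)) = (4*cos(2*B_t)) dt + (4*sin(2*B_t)) dB_t

Itô's formula for f(B_t) gives d f(B_t) = f'(B_t) dB_t + (1/2) f''(B_t) dt. Compute derivatives of f(x) = -2*cos(2*x):
  f'(x)  = 4*sin(2*x)
  f''(x) = 8*cos(2*x)
Substitute x = B_t and multiply the f'' term by 1/2:
  drift     = (1/2) * (8*cos(2*x)) evaluated at B_t = 4*cos(2*B_t)
  diffusion = (4*sin(2*x)) evaluated at B_t = 4*sin(2*B_t)
Therefore d(-2*cos(2*B_t)) = (4*cos(2*B_t)) dt + (4*sin(2*B_t)) dB_t.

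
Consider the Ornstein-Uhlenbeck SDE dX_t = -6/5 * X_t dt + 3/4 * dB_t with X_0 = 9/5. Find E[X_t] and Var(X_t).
E[X_t] = 9*exp(-6*t/5)/5; Var(X_t) = 15/64 - 15*exp(-12*t/5)/64

The OU SDE dX = -theta X dt + sigma dB admits the integrating factor exp(theta t): d(exp(theta t) X_t) = sigma exp(theta t) dB_t. Integrating from 0 to t:
  X_t = x_0 * exp(-theta t) + sigma * int_0^t exp(-theta (t-s)) dB_s.
The Itô integral has mean 0 and (by the Itô isometry) variance sigma^2 * int_0^t exp(-2 theta (t - s)) ds = sigma^2 * (1 - exp(-2 theta t)) / (2 theta).
With theta = 6/5, sigma = 3/4, x_0 = 9/5:
  E[X_t] = 9/5 * exp(-6/5 t) = 9*exp(-6*t/5)/5
  Var(X_t) = (3/4)^2 * (1 - exp(-2*6/5 t)) / (2 * 6/5) = 15/64 - 15*exp(-12*t/5)/64.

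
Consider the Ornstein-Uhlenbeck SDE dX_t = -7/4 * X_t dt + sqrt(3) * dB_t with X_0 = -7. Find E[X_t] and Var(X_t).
E[X_t] = -7*exp(-7*t/4); Var(X_t) = 6/7 - 6*exp(-7*t/2)/7

The OU SDE dX = -theta X dt + sigma dB admits the integrating factor exp(theta t): d(exp(theta t) X_t) = sigma exp(theta t) dB_t. Integrating from 0 to t:
  X_t = x_0 * exp(-theta t) + sigma * int_0^t exp(-theta (t-s)) dB_s.
The Itô integral has mean 0 and (by the Itô isometry) variance sigma^2 * int_0^t exp(-2 theta (t - s)) ds = sigma^2 * (1 - exp(-2 theta t)) / (2 theta).
With theta = 7/4, sigma = sqrt(3), x_0 = -7:
  E[X_t] = -7 * exp(-7/4 t) = -7*exp(-7*t/4)
  Var(X_t) = (sqrt(3))^2 * (1 - exp(-2*7/4 t)) / (2 * 7/4) = 6/7 - 6*exp(-7*t/2)/7.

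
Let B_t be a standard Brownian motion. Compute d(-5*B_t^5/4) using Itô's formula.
d(-5*B_t^5/4) = (-25*B_t^3/2) dt + (-25*B_t^4/4) dB_t

Itô's formula for f(B_t) gives d f(B_t) = f'(B_t) dB_t + (1/2) f''(B_t) dt. Compute derivatives of f(x) = -5*x^5/4:
  f'(x)  = -25*x^4/4
  f''(x) = -25*x^3
Substitute x = B_t and multiply the f'' term by 1/2:
  drift     = (1/2) * (-25*x^3) evaluated at B_t = -25*B_t^3/2
  diffusion = (-25*x^4/4) evaluated at B_t = -25*B_t^4/4
Therefore d(-5*B_t^5/4) = (-25*B_t^3/2) dt + (-25*B_t^4/4) dB_t.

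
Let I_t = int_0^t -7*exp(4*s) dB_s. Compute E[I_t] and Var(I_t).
E[I_t] = 0; Var(I_t) = 49*exp(8*t)/8 - 49/8

The Itô integral of a deterministic integrand f(s) has mean 0 because each increment f(s) * (B_{s+ds} - B_s) has mean 0. By the Itô isometry:
  Var( int_0^t f(s) dB_s ) = E[ (int_0^t f(s) dB_s)^2 ] = int_0^t f(s)^2 ds.
Here f(s) = -7*exp(4*s), so f(s)^2 = 49*exp(8*s). Integrate:
  int_0^t (49*exp(8*s)) ds = 49*exp(8*t)/8 - 49/8.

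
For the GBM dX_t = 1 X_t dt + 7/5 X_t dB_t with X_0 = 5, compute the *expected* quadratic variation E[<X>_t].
E[<X>_t] = 1225*exp(99*t/25)/99 - 1225/99

<X>_t = int_0^t ((7/5) * X_s)^2 ds. Taking expectation inside the integral: E[<X>_t] = (7/5)^2 * int_0^t E[X_s^2] ds. For GBM, E[X_s^2] = x_0^2 * exp((2 mu + sigma^2) s). Integrating:
  E[<X>_t] = (7/5)^2 * 5^2 * (exp((2*1 + (7/5)^2) t) - 1) / (2*1 + (7/5)^2)
           = (7/5)^2 * 5^2 * (exp((99/25) t) - 1) / (99/25) = 1225*exp(99*t/25)/99 - 1225/99.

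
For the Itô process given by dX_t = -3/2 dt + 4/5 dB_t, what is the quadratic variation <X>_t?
<X>_t = 16*t/25

For an Itô process dX_t = a(t) dt + b(t) dB_t, the quadratic variation is <X>_t = int_0^t b(s)^2 ds (the drift term does not contribute). Here b(s) = 4/5, so
  b(s)^2 = 16/25.
Integrating from 0 to t:
  <X>_t = int_0^t (16/25) ds = 16*t/25.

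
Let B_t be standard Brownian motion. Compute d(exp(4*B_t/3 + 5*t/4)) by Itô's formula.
d(exp(4*B_t/3 + 5*t/4)) = (77*exp(4*B_t/3 + 5*t/4)/36) dt + (4*exp(4*B_t/3 + 5*t/4)/3) dB_t

Itô's formula for f(t, x): d f(t, B_t) = (f_t + (1/2) f_xx) dt + f_x dB_t. Compute partials of f(t, x) = exp(5*t/4 + 4*x/3):
  f_t(t,x)  = 5*exp(5*t/4 + 4*x/3)/4
  f_x(t,x)  = 4*exp(5*t/4 + 4*x/3)/3
  f_xx(t,x) = 16*exp(5*t/4 + 4*x/3)/9
Assemble drift = f_t + (1/2) f_xx = 77*exp(5*t/4 + 4*x/3)/36 and diffusion = f_x = 4*exp(5*t/4 + 4*x/3)/3. Substituting x = B_t:
  d(exp(4*B_t/3 + 5*t/4)) = (77*exp(4*B_t/3 + 5*t/4)/36) dt + (4*exp(4*B_t/3 + 5*t/4)/3) dB_t.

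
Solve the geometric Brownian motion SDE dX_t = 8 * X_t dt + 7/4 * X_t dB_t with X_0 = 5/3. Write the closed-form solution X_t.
X_t = 5/3 * exp((207/32) * t + (7/4) * B_t)

For GBM dX = mu X dt + sigma X dB with X_0 = x_0, apply Itô to Y = log X: dY = (mu - sigma^2/2) dt + sigma dB, so Y_t = log(x_0) + (mu - sigma^2/2) t + sigma B_t and hence X_t = x_0 * exp((mu - sigma^2/2) t + sigma B_t).
With mu = 8, sigma = 7/4, x_0 = 5/3, this gives:
  X_t = 5/3 * exp((207/32) * t + (7/4) * B_t).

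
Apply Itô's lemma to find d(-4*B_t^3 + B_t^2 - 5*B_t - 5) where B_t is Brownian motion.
d(-4*B_t^3 + B_t^2 - 5*B_t - 5) = (1 - 12*B_t) dt + (-12*B_t^2 + 2*B_t - 5) dB_t

Itô's formula for f(B_t) gives d f(B_t) = f'(B_t) dB_t + (1/2) f''(B_t) dt. Compute derivatives of f(x) = -4*x^3 + x^2 - 5*x - 5:
  f'(x)  = -12*x^2 + 2*x - 5
  f''(x) = 2 - 24*x
Substitute x = B_t and multiply the f'' term by 1/2:
  drift     = (1/2) * (2 - 24*x) evaluated at B_t = 1 - 12*B_t
  diffusion = (-12*x^2 + 2*x - 5) evaluated at B_t = -12*B_t^2 + 2*B_t - 5
Therefore d(-4*B_t^3 + B_t^2 - 5*B_t - 5) = (1 - 12*B_t) dt + (-12*B_t^2 + 2*B_t - 5) dB_t.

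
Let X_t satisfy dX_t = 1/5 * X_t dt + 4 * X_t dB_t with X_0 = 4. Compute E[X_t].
E[X_t] = 4*exp(t/5)

For GBM dX = mu X dt + sigma X dB with X_0 = x_0, apply Itô to Y = log X: dY = (mu - sigma^2/2) dt + sigma dB, so Y_t = log(x_0) + (mu - sigma^2/2) t + sigma B_t and hence X_t = x_0 * exp((mu - sigma^2/2) t + sigma B_t).
With mu = 1/5, sigma = 4, x_0 = 4, this gives:
  X_t = 4 * exp((-39/5) * t + (4) * B_t).
Since sigma*B_t ~ Normal(0, sigma^2 t), E[exp(sigma*B_t)] = exp(sigma^2 t / 2); so E[X_t] = x_0 * exp((mu - sigma^2/2) t) * exp(sigma^2 t / 2) = x_0 * exp(mu t) = 4*exp(t/5).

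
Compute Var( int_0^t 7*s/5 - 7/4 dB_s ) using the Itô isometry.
Var = 49*t*(16*t^2 - 60*t + 75)/1200

The Itô integral of a deterministic integrand f(s) has mean 0 because each increment f(s) * (B_{s+ds} - B_s) has mean 0. By the Itô isometry:
  Var( int_0^t f(s) dB_s ) = E[ (int_0^t f(s) dB_s)^2 ] = int_0^t f(s)^2 ds.
Here f(s) = 7*s/5 - 7/4, so f(s)^2 = 49*(4*s - 5)^2/400. Integrate:
  int_0^t (49*(4*s - 5)^2/400) ds = 49*t*(16*t^2 - 60*t + 75)/1200.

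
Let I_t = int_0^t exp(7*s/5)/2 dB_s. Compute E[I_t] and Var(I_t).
E[I_t] = 0; Var(I_t) = 5*exp(14*t/5)/56 - 5/56

The Itô integral of a deterministic integrand f(s) has mean 0 because each increment f(s) * (B_{s+ds} - B_s) has mean 0. By the Itô isometry:
  Var( int_0^t f(s) dB_s ) = E[ (int_0^t f(s) dB_s)^2 ] = int_0^t f(s)^2 ds.
Here f(s) = exp(7*s/5)/2, so f(s)^2 = exp(14*s/5)/4. Integrate:
  int_0^t (exp(14*s/5)/4) ds = 5*exp(14*t/5)/56 - 5/56.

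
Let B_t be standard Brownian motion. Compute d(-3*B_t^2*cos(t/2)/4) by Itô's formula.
d(-3*B_t^2*cos(t/2)/4) = (3*B_t^2*sin(t/2)/8 - 3*cos(t/2)/4) dt + (-3*B_t*cos(t/2)/2) dB_t

Itô's formula for f(t, x): d f(t, B_t) = (f_t + (1/2) f_xx) dt + f_x dB_t. Compute partials of f(t, x) = -3*x^2*cos(t/2)/4:
  f_t(t,x)  = 3*x^2*sin(t/2)/8
  f_x(t,x)  = -3*x*cos(t/2)/2
  f_xx(t,x) = -3*cos(t/2)/2
Assemble drift = f_t + (1/2) f_xx = 3*x^2*sin(t/2)/8 - 3*cos(t/2)/4 and diffusion = f_x = -3*x*cos(t/2)/2. Substituting x = B_t:
  d(-3*B_t^2*cos(t/2)/4) = (3*B_t^2*sin(t/2)/8 - 3*cos(t/2)/4) dt + (-3*B_t*cos(t/2)/2) dB_t.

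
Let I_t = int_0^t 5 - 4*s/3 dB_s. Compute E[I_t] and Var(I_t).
E[I_t] = 0; Var(I_t) = t*(16*t^2 - 180*t + 675)/27

The Itô integral of a deterministic integrand f(s) has mean 0 because each increment f(s) * (B_{s+ds} - B_s) has mean 0. By the Itô isometry:
  Var( int_0^t f(s) dB_s ) = E[ (int_0^t f(s) dB_s)^2 ] = int_0^t f(s)^2 ds.
Here f(s) = 5 - 4*s/3, so f(s)^2 = (4*s - 15)^2/9. Integrate:
  int_0^t ((4*s - 15)^2/9) ds = t*(16*t^2 - 180*t + 675)/27.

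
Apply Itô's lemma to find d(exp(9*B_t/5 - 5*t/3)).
d(exp(9*B_t/5 - 5*t/3)) = (-7*exp(9*B_t/5 - 5*t/3)/150) dt + (9*exp(9*B_t/5 - 5*t/3)/5) dB_t

Itô's formula for f(t, x): d f(t, B_t) = (f_t + (1/2) f_xx) dt + f_x dB_t. Compute partials of f(t, x) = exp(-5*t/3 + 9*x/5):
  f_t(t,x)  = -5*exp(-5*t/3 + 9*x/5)/3
  f_x(t,x)  = 9*exp(-5*t/3 + 9*x/5)/5
  f_xx(t,x) = 81*exp(-5*t/3 + 9*x/5)/25
Assemble drift = f_t + (1/2) f_xx = -7*exp(-5*t/3 + 9*x/5)/150 and diffusion = f_x = 9*exp(-5*t/3 + 9*x/5)/5. Substituting x = B_t:
  d(exp(9*B_t/5 - 5*t/3)) = (-7*exp(9*B_t/5 - 5*t/3)/150) dt + (9*exp(9*B_t/5 - 5*t/3)/5) dB_t.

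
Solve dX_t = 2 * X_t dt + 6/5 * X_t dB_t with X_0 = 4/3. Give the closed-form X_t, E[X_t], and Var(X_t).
X_t = 4/3 * exp((32/25) t + (6/5) B_t); E[X_t] = 4*exp(2*t)/3; Var(X_t) = 16*(exp(36*t/25) - 1)*exp(4*t)/9

For GBM dX = mu X dt + sigma X dB with X_0 = x_0, apply Itô to Y = log X: dY = (mu - sigma^2/2) dt + sigma dB, so Y_t = log(x_0) + (mu - sigma^2/2) t + sigma B_t and hence X_t = x_0 * exp((mu - sigma^2/2) t + sigma B_t).
With mu = 2, sigma = 6/5, x_0 = 4/3, this gives:
  X_t = 4/3 * exp((32/25) * t + (6/5) * B_t).
Since sigma*B_t ~ Normal(0, sigma^2 t), E[exp(sigma*B_t)] = exp(sigma^2 t / 2); so E[X_t] = x_0 * exp((mu - sigma^2/2) t) * exp(sigma^2 t / 2) = x_0 * exp(mu t) = 4*exp(2*t)/3.
Var(X_t) = E[X_t^2] - (E[X_t])^2 = x_0^2 * exp(2 mu t) * (exp(sigma^2 t) - 1) = 16*(exp(36*t/25) - 1)*exp(4*t)/9.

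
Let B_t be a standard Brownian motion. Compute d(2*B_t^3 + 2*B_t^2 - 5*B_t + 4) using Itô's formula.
d(2*B_t^3 + 2*B_t^2 - 5*B_t + 4) = (6*B_t + 2) dt + (6*B_t^2 + 4*B_t - 5) dB_t

Itô's formula for f(B_t) gives d f(B_t) = f'(B_t) dB_t + (1/2) f''(B_t) dt. Compute derivatives of f(x) = 2*x^3 + 2*x^2 - 5*x + 4:
  f'(x)  = 6*x^2 + 4*x - 5
  f''(x) = 12*x + 4
Substitute x = B_t and multiply the f'' term by 1/2:
  drift     = (1/2) * (12*x + 4) evaluated at B_t = 6*B_t + 2
  diffusion = (6*x^2 + 4*x - 5) evaluated at B_t = 6*B_t^2 + 4*B_t - 5
Therefore d(2*B_t^3 + 2*B_t^2 - 5*B_t + 4) = (6*B_t + 2) dt + (6*B_t^2 + 4*B_t - 5) dB_t.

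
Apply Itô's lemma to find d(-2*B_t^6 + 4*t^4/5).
d(-2*B_t^6 + 4*t^4/5) = (-30*B_t^4 + 16*t^3/5) dt + (-12*B_t^5) dB_t

Itô's formula for f(t, x): d f(t, B_t) = (f_t + (1/2) f_xx) dt + f_x dB_t. Compute partials of f(t, x) = 4*t^4/5 - 2*x^6:
  f_t(t,x)  = 16*t^3/5
  f_x(t,x)  = -12*x^5
  f_xx(t,x) = -60*x^4
Assemble drift = f_t + (1/2) f_xx = 16*t^3/5 - 30*x^4 and diffusion = f_x = -12*x^5. Substituting x = B_t:
  d(-2*B_t^6 + 4*t^4/5) = (-30*B_t^4 + 16*t^3/5) dt + (-12*B_t^5) dB_t.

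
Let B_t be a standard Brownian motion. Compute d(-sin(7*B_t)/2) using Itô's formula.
d(-sin(7*B_t)/2) = (49*sin(7*B_t)/4) dt + (-7*cos(7*B_t)/2) dB_t

Itô's formula for f(B_t) gives d f(B_t) = f'(B_t) dB_t + (1/2) f''(B_t) dt. Compute derivatives of f(x) = -sin(7*x)/2:
  f'(x)  = -7*cos(7*x)/2
  f''(x) = 49*sin(7*x)/2
Substitute x = B_t and multiply the f'' term by 1/2:
  drift     = (1/2) * (49*sin(7*x)/2) evaluated at B_t = 49*sin(7*B_t)/4
  diffusion = (-7*cos(7*x)/2) evaluated at B_t = -7*cos(7*B_t)/2
Therefore d(-sin(7*B_t)/2) = (49*sin(7*B_t)/4) dt + (-7*cos(7*B_t)/2) dB_t.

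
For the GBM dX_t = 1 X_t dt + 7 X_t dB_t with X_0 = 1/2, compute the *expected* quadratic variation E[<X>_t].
E[<X>_t] = 49*exp(51*t)/204 - 49/204

<X>_t = int_0^t (7 * X_s)^2 ds. Taking expectation inside the integral: E[<X>_t] = 7^2 * int_0^t E[X_s^2] ds. For GBM, E[X_s^2] = x_0^2 * exp((2 mu + sigma^2) s). Integrating:
  E[<X>_t] = 7^2 * (1/2)^2 * (exp((2*1 + 7^2) t) - 1) / (2*1 + 7^2)
           = 7^2 * (1/2)^2 * (exp(51 t) - 1) / 51 = 49*exp(51*t)/204 - 49/204.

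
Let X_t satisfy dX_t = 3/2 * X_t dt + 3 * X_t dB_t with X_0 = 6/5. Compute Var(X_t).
Var(X_t) = 36*(exp(9*t) - 1)*exp(3*t)/25

For GBM dX = mu X dt + sigma X dB with X_0 = x_0, apply Itô to Y = log X: dY = (mu - sigma^2/2) dt + sigma dB, so Y_t = log(x_0) + (mu - sigma^2/2) t + sigma B_t and hence X_t = x_0 * exp((mu - sigma^2/2) t + sigma B_t).
With mu = 3/2, sigma = 3, x_0 = 6/5, this gives:
  X_t = 6/5 * exp((-3) * t + (3) * B_t).
Since sigma*B_t ~ Normal(0, sigma^2 t), E[exp(sigma*B_t)] = exp(sigma^2 t / 2); so E[X_t] = x_0 * exp((mu - sigma^2/2) t) * exp(sigma^2 t / 2) = x_0 * exp(mu t) = 6*exp(3*t/2)/5.
Var(X_t) = E[X_t^2] - (E[X_t])^2 = x_0^2 * exp(2 mu t) * (exp(sigma^2 t) - 1) = 36*(exp(9*t) - 1)*exp(3*t)/25.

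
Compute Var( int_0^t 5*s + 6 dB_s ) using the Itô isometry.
Var = t*(25*t^2 + 90*t + 108)/3

The Itô integral of a deterministic integrand f(s) has mean 0 because each increment f(s) * (B_{s+ds} - B_s) has mean 0. By the Itô isometry:
  Var( int_0^t f(s) dB_s ) = E[ (int_0^t f(s) dB_s)^2 ] = int_0^t f(s)^2 ds.
Here f(s) = 5*s + 6, so f(s)^2 = (5*s + 6)^2. Integrate:
  int_0^t ((5*s + 6)^2) ds = t*(25*t^2 + 90*t + 108)/3.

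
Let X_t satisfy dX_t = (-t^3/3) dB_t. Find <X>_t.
<X>_t = t^7/63

For an Itô process dX_t = a(t) dt + b(t) dB_t, the quadratic variation is <X>_t = int_0^t b(s)^2 ds (the drift term does not contribute). Here b(s) = -s^3/3, so
  b(s)^2 = s^6/9.
Integrating from 0 to t:
  <X>_t = int_0^t (s^6/9) ds = t^7/63.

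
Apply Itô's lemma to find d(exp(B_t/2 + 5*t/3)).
d(exp(B_t/2 + 5*t/3)) = (43*exp(B_t/2 + 5*t/3)/24) dt + (exp(B_t/2 + 5*t/3)/2) dB_t

Itô's formula for f(t, x): d f(t, B_t) = (f_t + (1/2) f_xx) dt + f_x dB_t. Compute partials of f(t, x) = exp(5*t/3 + x/2):
  f_t(t,x)  = 5*exp(5*t/3 + x/2)/3
  f_x(t,x)  = exp(5*t/3 + x/2)/2
  f_xx(t,x) = exp(5*t/3 + x/2)/4
Assemble drift = f_t + (1/2) f_xx = 43*exp(5*t/3 + x/2)/24 and diffusion = f_x = exp(5*t/3 + x/2)/2. Substituting x = B_t:
  d(exp(B_t/2 + 5*t/3)) = (43*exp(B_t/2 + 5*t/3)/24) dt + (exp(B_t/2 + 5*t/3)/2) dB_t.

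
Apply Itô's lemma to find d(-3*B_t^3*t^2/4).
d(-3*B_t^3*t^2/4) = (3*B_t*t*(-2*B_t^2 - 3*t)/4) dt + (-9*B_t^2*t^2/4) dB_t

Itô's formula for f(t, x): d f(t, B_t) = (f_t + (1/2) f_xx) dt + f_x dB_t. Compute partials of f(t, x) = -3*t^2*x^3/4:
  f_t(t,x)  = -3*t*x^3/2
  f_x(t,x)  = -9*t^2*x^2/4
  f_xx(t,x) = -9*t^2*x/2
Assemble drift = f_t + (1/2) f_xx = 3*t*x*(-3*t - 2*x^2)/4 and diffusion = f_x = -9*t^2*x^2/4. Substituting x = B_t:
  d(-3*B_t^3*t^2/4) = (3*B_t*t*(-2*B_t^2 - 3*t)/4) dt + (-9*B_t^2*t^2/4) dB_t.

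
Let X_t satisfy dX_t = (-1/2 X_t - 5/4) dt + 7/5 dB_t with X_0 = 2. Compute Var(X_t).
Var(X_t) = 49/25 - 49*exp(-t)/25

The variance V(t) = Var(X_t) satisfies V'(t) = 2 a V(t) + c^2 with V(0) = 0 (drift coefficient is linear in X, diffusion is constant). With a = -1/2, c = 7/5, the solution is
  V(t) = (c^2 / (2 a)) * (exp(2 a t) - 1)
       = ((7/5)^2 / (2*(-1/2))) * (exp((-1) t) - 1)
       = 49/25 - 49*exp(-t)/25.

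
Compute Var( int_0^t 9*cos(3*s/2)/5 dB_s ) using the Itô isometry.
Var = 81*t/50 + 27*sin(3*t)/50

The Itô integral of a deterministic integrand f(s) has mean 0 because each increment f(s) * (B_{s+ds} - B_s) has mean 0. By the Itô isometry:
  Var( int_0^t f(s) dB_s ) = E[ (int_0^t f(s) dB_s)^2 ] = int_0^t f(s)^2 ds.
Here f(s) = 9*cos(3*s/2)/5, so f(s)^2 = 81*cos(3*s/2)^2/25. Integrate:
  int_0^t (81*cos(3*s/2)^2/25) ds = 81*t/50 + 27*sin(3*t)/50.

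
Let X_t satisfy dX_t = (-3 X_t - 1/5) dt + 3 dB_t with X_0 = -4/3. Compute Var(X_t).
Var(X_t) = 3/2 - 3*exp(-6*t)/2

The variance V(t) = Var(X_t) satisfies V'(t) = 2 a V(t) + c^2 with V(0) = 0 (drift coefficient is linear in X, diffusion is constant). With a = -3, c = 3, the solution is
  V(t) = (c^2 / (2 a)) * (exp(2 a t) - 1)
       = (3^2 / (2*(-3))) * (exp((-6) t) - 1)
       = 3/2 - 3*exp(-6*t)/2.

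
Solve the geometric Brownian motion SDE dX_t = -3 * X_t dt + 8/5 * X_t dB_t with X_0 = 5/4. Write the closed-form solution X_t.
X_t = 5/4 * exp((-107/25) * t + (8/5) * B_t)

For GBM dX = mu X dt + sigma X dB with X_0 = x_0, apply Itô to Y = log X: dY = (mu - sigma^2/2) dt + sigma dB, so Y_t = log(x_0) + (mu - sigma^2/2) t + sigma B_t and hence X_t = x_0 * exp((mu - sigma^2/2) t + sigma B_t).
With mu = -3, sigma = 8/5, x_0 = 5/4, this gives:
  X_t = 5/4 * exp((-107/25) * t + (8/5) * B_t).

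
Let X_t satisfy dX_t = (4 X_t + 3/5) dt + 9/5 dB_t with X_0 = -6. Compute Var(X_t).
Var(X_t) = 81*exp(8*t)/200 - 81/200

The variance V(t) = Var(X_t) satisfies V'(t) = 2 a V(t) + c^2 with V(0) = 0 (drift coefficient is linear in X, diffusion is constant). With a = 4, c = 9/5, the solution is
  V(t) = (c^2 / (2 a)) * (exp(2 a t) - 1)
       = ((9/5)^2 / (2*4)) * (exp(8 t) - 1)
       = 81*exp(8*t)/200 - 81/200.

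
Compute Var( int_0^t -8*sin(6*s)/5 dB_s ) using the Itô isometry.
Var = 32*t/25 - 8*sin(12*t)/75

The Itô integral of a deterministic integrand f(s) has mean 0 because each increment f(s) * (B_{s+ds} - B_s) has mean 0. By the Itô isometry:
  Var( int_0^t f(s) dB_s ) = E[ (int_0^t f(s) dB_s)^2 ] = int_0^t f(s)^2 ds.
Here f(s) = -8*sin(6*s)/5, so f(s)^2 = 64*sin(6*s)^2/25. Integrate:
  int_0^t (64*sin(6*s)^2/25) ds = 32*t/25 - 8*sin(12*t)/75.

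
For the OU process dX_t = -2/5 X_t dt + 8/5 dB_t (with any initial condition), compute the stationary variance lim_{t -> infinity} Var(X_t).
lim Var(X_t) = 16/5

The OU SDE dX = -theta X dt + sigma dB admits the integrating factor exp(theta t): d(exp(theta t) X_t) = sigma exp(theta t) dB_t. Integrating from 0 to t gives X_t = x_0 * exp(-theta t) + sigma * int_0^t exp(-theta (t-s)) dB_s for any initial x_0. The Itô integral has variance (by the Itô isometry) sigma^2 * int_0^t exp(-2 theta (t - s)) ds = sigma^2 * (1 - exp(-2 theta t)) / (2 theta), independent of x_0.
With theta = 2/5, sigma = 8/5:
  Var(X_t) = (8/5)^2 * (1 - exp(-2*2/5 t)) / (2 * 2/5) = 16/5 - 16*exp(-4*t/5)/5.
As t -> infinity, exp(-2*2/5 t) -> 0, so the stationary variance is sigma^2 / (2 theta) = 16/5.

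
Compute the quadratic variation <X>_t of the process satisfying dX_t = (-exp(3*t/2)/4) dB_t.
<X>_t = exp(3*t)/48 - 1/48

For an Itô process dX_t = a(t) dt + b(t) dB_t, the quadratic variation is <X>_t = int_0^t b(s)^2 ds (the drift term does not contribute). Here b(s) = -exp(3*s/2)/4, so
  b(s)^2 = exp(3*s)/16.
Integrating from 0 to t:
  <X>_t = int_0^t (exp(3*s)/16) ds = exp(3*t)/48 - 1/48.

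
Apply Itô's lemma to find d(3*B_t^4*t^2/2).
d(3*B_t^4*t^2/2) = (3*B_t^2*t*(B_t^2 + 3*t)) dt + (6*B_t^3*t^2) dB_t

Itô's formula for f(t, x): d f(t, B_t) = (f_t + (1/2) f_xx) dt + f_x dB_t. Compute partials of f(t, x) = 3*t^2*x^4/2:
  f_t(t,x)  = 3*t*x^4
  f_x(t,x)  = 6*t^2*x^3
  f_xx(t,x) = 18*t^2*x^2
Assemble drift = f_t + (1/2) f_xx = 3*t*x^2*(3*t + x^2) and diffusion = f_x = 6*t^2*x^3. Substituting x = B_t:
  d(3*B_t^4*t^2/2) = (3*B_t^2*t*(B_t^2 + 3*t)) dt + (6*B_t^3*t^2) dB_t.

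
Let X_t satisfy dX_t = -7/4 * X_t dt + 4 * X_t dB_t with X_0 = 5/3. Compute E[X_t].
E[X_t] = 5*exp(-7*t/4)/3

For GBM dX = mu X dt + sigma X dB with X_0 = x_0, apply Itô to Y = log X: dY = (mu - sigma^2/2) dt + sigma dB, so Y_t = log(x_0) + (mu - sigma^2/2) t + sigma B_t and hence X_t = x_0 * exp((mu - sigma^2/2) t + sigma B_t).
With mu = -7/4, sigma = 4, x_0 = 5/3, this gives:
  X_t = 5/3 * exp((-39/4) * t + (4) * B_t).
Since sigma*B_t ~ Normal(0, sigma^2 t), E[exp(sigma*B_t)] = exp(sigma^2 t / 2); so E[X_t] = x_0 * exp((mu - sigma^2/2) t) * exp(sigma^2 t / 2) = x_0 * exp(mu t) = 5*exp(-7*t/4)/3.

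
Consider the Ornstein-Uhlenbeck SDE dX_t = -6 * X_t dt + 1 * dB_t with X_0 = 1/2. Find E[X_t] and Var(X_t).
E[X_t] = exp(-6*t)/2; Var(X_t) = 1/12 - exp(-12*t)/12

The OU SDE dX = -theta X dt + sigma dB admits the integrating factor exp(theta t): d(exp(theta t) X_t) = sigma exp(theta t) dB_t. Integrating from 0 to t:
  X_t = x_0 * exp(-theta t) + sigma * int_0^t exp(-theta (t-s)) dB_s.
The Itô integral has mean 0 and (by the Itô isometry) variance sigma^2 * int_0^t exp(-2 theta (t - s)) ds = sigma^2 * (1 - exp(-2 theta t)) / (2 theta).
With theta = 6, sigma = 1, x_0 = 1/2:
  E[X_t] = 1/2 * exp(-6 t) = exp(-6*t)/2
  Var(X_t) = (1)^2 * (1 - exp(-2*6 t)) / (2 * 6) = 1/12 - exp(-12*t)/12.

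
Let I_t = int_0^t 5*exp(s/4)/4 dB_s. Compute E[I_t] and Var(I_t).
E[I_t] = 0; Var(I_t) = 25*exp(t/2)/8 - 25/8

The Itô integral of a deterministic integrand f(s) has mean 0 because each increment f(s) * (B_{s+ds} - B_s) has mean 0. By the Itô isometry:
  Var( int_0^t f(s) dB_s ) = E[ (int_0^t f(s) dB_s)^2 ] = int_0^t f(s)^2 ds.
Here f(s) = 5*exp(s/4)/4, so f(s)^2 = 25*exp(s/2)/16. Integrate:
  int_0^t (25*exp(s/2)/16) ds = 25*exp(t/2)/8 - 25/8.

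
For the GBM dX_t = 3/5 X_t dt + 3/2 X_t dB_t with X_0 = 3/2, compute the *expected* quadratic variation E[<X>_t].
E[<X>_t] = 135*exp(69*t/20)/92 - 135/92

<X>_t = int_0^t ((3/2) * X_s)^2 ds. Taking expectation inside the integral: E[<X>_t] = (3/2)^2 * int_0^t E[X_s^2] ds. For GBM, E[X_s^2] = x_0^2 * exp((2 mu + sigma^2) s). Integrating:
  E[<X>_t] = (3/2)^2 * (3/2)^2 * (exp((2*(3/5) + (3/2)^2) t) - 1) / (2*(3/5) + (3/2)^2)
           = (3/2)^2 * (3/2)^2 * (exp((69/20) t) - 1) / (69/20) = 135*exp(69*t/20)/92 - 135/92.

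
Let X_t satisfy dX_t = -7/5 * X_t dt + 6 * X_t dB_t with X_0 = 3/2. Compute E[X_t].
E[X_t] = 3*exp(-7*t/5)/2

For GBM dX = mu X dt + sigma X dB with X_0 = x_0, apply Itô to Y = log X: dY = (mu - sigma^2/2) dt + sigma dB, so Y_t = log(x_0) + (mu - sigma^2/2) t + sigma B_t and hence X_t = x_0 * exp((mu - sigma^2/2) t + sigma B_t).
With mu = -7/5, sigma = 6, x_0 = 3/2, this gives:
  X_t = 3/2 * exp((-97/5) * t + (6) * B_t).
Since sigma*B_t ~ Normal(0, sigma^2 t), E[exp(sigma*B_t)] = exp(sigma^2 t / 2); so E[X_t] = x_0 * exp((mu - sigma^2/2) t) * exp(sigma^2 t / 2) = x_0 * exp(mu t) = 3*exp(-7*t/5)/2.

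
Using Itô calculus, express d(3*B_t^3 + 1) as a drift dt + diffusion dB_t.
d(3*B_t^3 + 1) = (9*B_t) dt + (9*B_t^2) dB_t

Itô's formula for f(B_t) gives d f(B_t) = f'(B_t) dB_t + (1/2) f''(B_t) dt. Compute derivatives of f(x) = 3*x^3 + 1:
  f'(x)  = 9*x^2
  f''(x) = 18*x
Substitute x = B_t and multiply the f'' term by 1/2:
  drift     = (1/2) * (18*x) evaluated at B_t = 9*B_t
  diffusion = (9*x^2) evaluated at B_t = 9*B_t^2
Therefore d(3*B_t^3 + 1) = (9*B_t) dt + (9*B_t^2) dB_t.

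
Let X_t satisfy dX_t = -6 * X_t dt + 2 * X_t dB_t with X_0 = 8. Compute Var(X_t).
Var(X_t) = (64*exp(4*t) - 64)*exp(-12*t)

For GBM dX = mu X dt + sigma X dB with X_0 = x_0, apply Itô to Y = log X: dY = (mu - sigma^2/2) dt + sigma dB, so Y_t = log(x_0) + (mu - sigma^2/2) t + sigma B_t and hence X_t = x_0 * exp((mu - sigma^2/2) t + sigma B_t).
With mu = -6, sigma = 2, x_0 = 8, this gives:
  X_t = 8 * exp((-8) * t + (2) * B_t).
Since sigma*B_t ~ Normal(0, sigma^2 t), E[exp(sigma*B_t)] = exp(sigma^2 t / 2); so E[X_t] = x_0 * exp((mu - sigma^2/2) t) * exp(sigma^2 t / 2) = x_0 * exp(mu t) = 8*exp(-6*t).
Var(X_t) = E[X_t^2] - (E[X_t])^2 = x_0^2 * exp(2 mu t) * (exp(sigma^2 t) - 1) = (64*exp(4*t) - 64)*exp(-12*t).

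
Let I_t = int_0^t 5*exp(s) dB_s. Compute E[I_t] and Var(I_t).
E[I_t] = 0; Var(I_t) = 25*exp(2*t)/2 - 25/2

The Itô integral of a deterministic integrand f(s) has mean 0 because each increment f(s) * (B_{s+ds} - B_s) has mean 0. By the Itô isometry:
  Var( int_0^t f(s) dB_s ) = E[ (int_0^t f(s) dB_s)^2 ] = int_0^t f(s)^2 ds.
Here f(s) = 5*exp(s), so f(s)^2 = 25*exp(2*s). Integrate:
  int_0^t (25*exp(2*s)) ds = 25*exp(2*t)/2 - 25/2.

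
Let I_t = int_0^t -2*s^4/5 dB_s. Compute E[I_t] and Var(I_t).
E[I_t] = 0; Var(I_t) = 4*t^9/225

The Itô integral of a deterministic integrand f(s) has mean 0 because each increment f(s) * (B_{s+ds} - B_s) has mean 0. By the Itô isometry:
  Var( int_0^t f(s) dB_s ) = E[ (int_0^t f(s) dB_s)^2 ] = int_0^t f(s)^2 ds.
Here f(s) = -2*s^4/5, so f(s)^2 = 4*s^8/25. Integrate:
  int_0^t (4*s^8/25) ds = 4*t^9/225.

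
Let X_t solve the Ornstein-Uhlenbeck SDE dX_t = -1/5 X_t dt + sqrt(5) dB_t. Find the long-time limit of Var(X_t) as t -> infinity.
lim Var(X_t) = 25/2

The OU SDE dX = -theta X dt + sigma dB admits the integrating factor exp(theta t): d(exp(theta t) X_t) = sigma exp(theta t) dB_t. Integrating from 0 to t gives X_t = x_0 * exp(-theta t) + sigma * int_0^t exp(-theta (t-s)) dB_s for any initial x_0. The Itô integral has variance (by the Itô isometry) sigma^2 * int_0^t exp(-2 theta (t - s)) ds = sigma^2 * (1 - exp(-2 theta t)) / (2 theta), independent of x_0.
With theta = 1/5, sigma = sqrt(5):
  Var(X_t) = (sqrt(5))^2 * (1 - exp(-2*1/5 t)) / (2 * 1/5) = 25/2 - 25*exp(-2*t/5)/2.
As t -> infinity, exp(-2*1/5 t) -> 0, so the stationary variance is sigma^2 / (2 theta) = 25/2.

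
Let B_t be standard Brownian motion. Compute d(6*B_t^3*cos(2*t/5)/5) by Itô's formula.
d(6*B_t^3*cos(2*t/5)/5) = (6*B_t*(-2*B_t^2*sin(2*t/5) + 15*cos(2*t/5))/25) dt + (18*B_t^2*cos(2*t/5)/5) dB_t

Itô's formula for f(t, x): d f(t, B_t) = (f_t + (1/2) f_xx) dt + f_x dB_t. Compute partials of f(t, x) = 6*x^3*cos(2*t/5)/5:
  f_t(t,x)  = -12*x^3*sin(2*t/5)/25
  f_x(t,x)  = 18*x^2*cos(2*t/5)/5
  f_xx(t,x) = 36*x*cos(2*t/5)/5
Assemble drift = f_t + (1/2) f_xx = 6*x*(-2*x^2*sin(2*t/5) + 15*cos(2*t/5))/25 and diffusion = f_x = 18*x^2*cos(2*t/5)/5. Substituting x = B_t:
  d(6*B_t^3*cos(2*t/5)/5) = (6*B_t*(-2*B_t^2*sin(2*t/5) + 15*cos(2*t/5))/25) dt + (18*B_t^2*cos(2*t/5)/5) dB_t.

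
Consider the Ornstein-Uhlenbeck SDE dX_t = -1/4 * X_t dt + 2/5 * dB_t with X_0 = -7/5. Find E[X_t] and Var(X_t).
E[X_t] = -7*exp(-t/4)/5; Var(X_t) = 8/25 - 8*exp(-t/2)/25

The OU SDE dX = -theta X dt + sigma dB admits the integrating factor exp(theta t): d(exp(theta t) X_t) = sigma exp(theta t) dB_t. Integrating from 0 to t:
  X_t = x_0 * exp(-theta t) + sigma * int_0^t exp(-theta (t-s)) dB_s.
The Itô integral has mean 0 and (by the Itô isometry) variance sigma^2 * int_0^t exp(-2 theta (t - s)) ds = sigma^2 * (1 - exp(-2 theta t)) / (2 theta).
With theta = 1/4, sigma = 2/5, x_0 = -7/5:
  E[X_t] = -7/5 * exp(-1/4 t) = -7*exp(-t/4)/5
  Var(X_t) = (2/5)^2 * (1 - exp(-2*1/4 t)) / (2 * 1/4) = 8/25 - 8*exp(-t/2)/25.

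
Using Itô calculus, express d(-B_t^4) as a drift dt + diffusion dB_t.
d(-B_t^4) = (-6*B_t^2) dt + (-4*B_t^3) dB_t

Itô's formula for f(B_t) gives d f(B_t) = f'(B_t) dB_t + (1/2) f''(B_t) dt. Compute derivatives of f(x) = -x^4:
  f'(x)  = -4*x^3
  f''(x) = -12*x^2
Substitute x = B_t and multiply the f'' term by 1/2:
  drift     = (1/2) * (-12*x^2) evaluated at B_t = -6*B_t^2
  diffusion = (-4*x^3) evaluated at B_t = -4*B_t^3
Therefore d(-B_t^4) = (-6*B_t^2) dt + (-4*B_t^3) dB_t.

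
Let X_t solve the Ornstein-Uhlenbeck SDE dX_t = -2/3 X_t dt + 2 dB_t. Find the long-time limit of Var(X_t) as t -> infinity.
lim Var(X_t) = 3

The OU SDE dX = -theta X dt + sigma dB admits the integrating factor exp(theta t): d(exp(theta t) X_t) = sigma exp(theta t) dB_t. Integrating from 0 to t gives X_t = x_0 * exp(-theta t) + sigma * int_0^t exp(-theta (t-s)) dB_s for any initial x_0. The Itô integral has variance (by the Itô isometry) sigma^2 * int_0^t exp(-2 theta (t - s)) ds = sigma^2 * (1 - exp(-2 theta t)) / (2 theta), independent of x_0.
With theta = 2/3, sigma = 2:
  Var(X_t) = (2)^2 * (1 - exp(-2*2/3 t)) / (2 * 2/3) = 3 - 3*exp(-4*t/3).
As t -> infinity, exp(-2*2/3 t) -> 0, so the stationary variance is sigma^2 / (2 theta) = 3.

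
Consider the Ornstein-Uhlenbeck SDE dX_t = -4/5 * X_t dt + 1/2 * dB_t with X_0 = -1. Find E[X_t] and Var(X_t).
E[X_t] = -exp(-4*t/5); Var(X_t) = 5/32 - 5*exp(-8*t/5)/32

The OU SDE dX = -theta X dt + sigma dB admits the integrating factor exp(theta t): d(exp(theta t) X_t) = sigma exp(theta t) dB_t. Integrating from 0 to t:
  X_t = x_0 * exp(-theta t) + sigma * int_0^t exp(-theta (t-s)) dB_s.
The Itô integral has mean 0 and (by the Itô isometry) variance sigma^2 * int_0^t exp(-2 theta (t - s)) ds = sigma^2 * (1 - exp(-2 theta t)) / (2 theta).
With theta = 4/5, sigma = 1/2, x_0 = -1:
  E[X_t] = -1 * exp(-4/5 t) = -exp(-4*t/5)
  Var(X_t) = (1/2)^2 * (1 - exp(-2*4/5 t)) / (2 * 4/5) = 5/32 - 5*exp(-8*t/5)/32.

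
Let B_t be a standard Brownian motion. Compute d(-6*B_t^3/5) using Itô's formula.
d(-6*B_t^3/5) = (-18*B_t/5) dt + (-18*B_t^2/5) dB_t

Itô's formula for f(B_t) gives d f(B_t) = f'(B_t) dB_t + (1/2) f''(B_t) dt. Compute derivatives of f(x) = -6*x^3/5:
  f'(x)  = -18*x^2/5
  f''(x) = -36*x/5
Substitute x = B_t and multiply the f'' term by 1/2:
  drift     = (1/2) * (-36*x/5) evaluated at B_t = -18*B_t/5
  diffusion = (-18*x^2/5) evaluated at B_t = -18*B_t^2/5
Therefore d(-6*B_t^3/5) = (-18*B_t/5) dt + (-18*B_t^2/5) dB_t.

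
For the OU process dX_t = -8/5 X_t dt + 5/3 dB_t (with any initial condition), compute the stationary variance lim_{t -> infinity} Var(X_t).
lim Var(X_t) = 125/144

The OU SDE dX = -theta X dt + sigma dB admits the integrating factor exp(theta t): d(exp(theta t) X_t) = sigma exp(theta t) dB_t. Integrating from 0 to t gives X_t = x_0 * exp(-theta t) + sigma * int_0^t exp(-theta (t-s)) dB_s for any initial x_0. The Itô integral has variance (by the Itô isometry) sigma^2 * int_0^t exp(-2 theta (t - s)) ds = sigma^2 * (1 - exp(-2 theta t)) / (2 theta), independent of x_0.
With theta = 8/5, sigma = 5/3:
  Var(X_t) = (5/3)^2 * (1 - exp(-2*8/5 t)) / (2 * 8/5) = 125/144 - 125*exp(-16*t/5)/144.
As t -> infinity, exp(-2*8/5 t) -> 0, so the stationary variance is sigma^2 / (2 theta) = 125/144.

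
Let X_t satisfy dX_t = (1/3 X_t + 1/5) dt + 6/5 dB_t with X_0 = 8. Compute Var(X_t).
Var(X_t) = 54*exp(2*t/3)/25 - 54/25

The variance V(t) = Var(X_t) satisfies V'(t) = 2 a V(t) + c^2 with V(0) = 0 (drift coefficient is linear in X, diffusion is constant). With a = 1/3, c = 6/5, the solution is
  V(t) = (c^2 / (2 a)) * (exp(2 a t) - 1)
       = ((6/5)^2 / (2*(1/3))) * (exp((2/3) t) - 1)
       = 54*exp(2*t/3)/25 - 54/25.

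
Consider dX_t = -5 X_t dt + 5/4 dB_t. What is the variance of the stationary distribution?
lim Var(X_t) = 5/32

The OU SDE dX = -theta X dt + sigma dB admits the integrating factor exp(theta t): d(exp(theta t) X_t) = sigma exp(theta t) dB_t. Integrating from 0 to t gives X_t = x_0 * exp(-theta t) + sigma * int_0^t exp(-theta (t-s)) dB_s for any initial x_0. The Itô integral has variance (by the Itô isometry) sigma^2 * int_0^t exp(-2 theta (t - s)) ds = sigma^2 * (1 - exp(-2 theta t)) / (2 theta), independent of x_0.
With theta = 5, sigma = 5/4:
  Var(X_t) = (5/4)^2 * (1 - exp(-2*5 t)) / (2 * 5) = 5/32 - 5*exp(-10*t)/32.
As t -> infinity, exp(-2*5 t) -> 0, so the stationary variance is sigma^2 / (2 theta) = 5/32.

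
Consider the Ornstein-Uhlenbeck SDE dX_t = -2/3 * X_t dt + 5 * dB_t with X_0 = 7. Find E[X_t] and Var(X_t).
E[X_t] = 7*exp(-2*t/3); Var(X_t) = 75/4 - 75*exp(-4*t/3)/4

The OU SDE dX = -theta X dt + sigma dB admits the integrating factor exp(theta t): d(exp(theta t) X_t) = sigma exp(theta t) dB_t. Integrating from 0 to t:
  X_t = x_0 * exp(-theta t) + sigma * int_0^t exp(-theta (t-s)) dB_s.
The Itô integral has mean 0 and (by the Itô isometry) variance sigma^2 * int_0^t exp(-2 theta (t - s)) ds = sigma^2 * (1 - exp(-2 theta t)) / (2 theta).
With theta = 2/3, sigma = 5, x_0 = 7:
  E[X_t] = 7 * exp(-2/3 t) = 7*exp(-2*t/3)
  Var(X_t) = (5)^2 * (1 - exp(-2*2/3 t)) / (2 * 2/3) = 75/4 - 75*exp(-4*t/3)/4.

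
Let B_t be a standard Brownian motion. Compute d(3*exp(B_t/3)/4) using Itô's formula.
d(3*exp(B_t/3)/4) = (exp(B_t/3)/24) dt + (exp(B_t/3)/4) dB_t

Itô's formula for f(B_t) gives d f(B_t) = f'(B_t) dB_t + (1/2) f''(B_t) dt. Compute derivatives of f(x) = 3*exp(x/3)/4:
  f'(x)  = exp(x/3)/4
  f''(x) = exp(x/3)/12
Substitute x = B_t and multiply the f'' term by 1/2:
  drift     = (1/2) * (exp(x/3)/12) evaluated at B_t = exp(B_t/3)/24
  diffusion = (exp(x/3)/4) evaluated at B_t = exp(B_t/3)/4
Therefore d(3*exp(B_t/3)/4) = (exp(B_t/3)/24) dt + (exp(B_t/3)/4) dB_t.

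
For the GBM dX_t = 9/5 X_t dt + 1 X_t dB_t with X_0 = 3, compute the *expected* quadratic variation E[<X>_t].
E[<X>_t] = 45*exp(23*t/5)/23 - 45/23

<X>_t = int_0^t (1 * X_s)^2 ds. Taking expectation inside the integral: E[<X>_t] = 1^2 * int_0^t E[X_s^2] ds. For GBM, E[X_s^2] = x_0^2 * exp((2 mu + sigma^2) s). Integrating:
  E[<X>_t] = 1^2 * 3^2 * (exp((2*(9/5) + 1^2) t) - 1) / (2*(9/5) + 1^2)
           = 1^2 * 3^2 * (exp((23/5) t) - 1) / (23/5) = 45*exp(23*t/5)/23 - 45/23.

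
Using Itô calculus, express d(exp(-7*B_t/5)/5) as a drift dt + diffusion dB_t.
d(exp(-7*B_t/5)/5) = (49*exp(-7*B_t/5)/250) dt + (-7*exp(-7*B_t/5)/25) dB_t

Itô's formula for f(B_t) gives d f(B_t) = f'(B_t) dB_t + (1/2) f''(B_t) dt. Compute derivatives of f(x) = exp(-7*x/5)/5:
  f'(x)  = -7*exp(-7*x/5)/25
  f''(x) = 49*exp(-7*x/5)/125
Substitute x = B_t and multiply the f'' term by 1/2:
  drift     = (1/2) * (49*exp(-7*x/5)/125) evaluated at B_t = 49*exp(-7*B_t/5)/250
  diffusion = (-7*exp(-7*x/5)/25) evaluated at B_t = -7*exp(-7*B_t/5)/25
Therefore d(exp(-7*B_t/5)/5) = (49*exp(-7*B_t/5)/250) dt + (-7*exp(-7*B_t/5)/25) dB_t.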